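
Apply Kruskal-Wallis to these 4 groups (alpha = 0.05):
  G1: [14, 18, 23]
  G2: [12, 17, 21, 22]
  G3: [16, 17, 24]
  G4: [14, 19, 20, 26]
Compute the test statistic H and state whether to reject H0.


Step 1: Combine all N = 14 observations and assign midranks.
sorted (value, group, rank): (12,G2,1), (14,G1,2.5), (14,G4,2.5), (16,G3,4), (17,G2,5.5), (17,G3,5.5), (18,G1,7), (19,G4,8), (20,G4,9), (21,G2,10), (22,G2,11), (23,G1,12), (24,G3,13), (26,G4,14)
Step 2: Sum ranks within each group.
R_1 = 21.5 (n_1 = 3)
R_2 = 27.5 (n_2 = 4)
R_3 = 22.5 (n_3 = 3)
R_4 = 33.5 (n_4 = 4)
Step 3: H = 12/(N(N+1)) * sum(R_i^2/n_i) - 3(N+1)
     = 12/(14*15) * (21.5^2/3 + 27.5^2/4 + 22.5^2/3 + 33.5^2/4) - 3*15
     = 0.057143 * 792.458 - 45
     = 0.283333.
Step 4: Ties present; correction factor C = 1 - 12/(14^3 - 14) = 0.995604. Corrected H = 0.283333 / 0.995604 = 0.284584.
Step 5: Under H0, H ~ chi^2(3); p-value = 0.962901.
Step 6: alpha = 0.05. fail to reject H0.

H = 0.2846, df = 3, p = 0.962901, fail to reject H0.


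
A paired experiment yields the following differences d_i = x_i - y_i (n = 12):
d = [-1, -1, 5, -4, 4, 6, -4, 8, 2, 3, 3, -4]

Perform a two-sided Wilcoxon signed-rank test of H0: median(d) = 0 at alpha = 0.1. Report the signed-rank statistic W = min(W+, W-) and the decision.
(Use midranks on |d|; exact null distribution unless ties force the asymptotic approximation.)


Step 1: Drop any zero differences (none here) and take |d_i|.
|d| = [1, 1, 5, 4, 4, 6, 4, 8, 2, 3, 3, 4]
Step 2: Midrank |d_i| (ties get averaged ranks).
ranks: |1|->1.5, |1|->1.5, |5|->10, |4|->7.5, |4|->7.5, |6|->11, |4|->7.5, |8|->12, |2|->3, |3|->4.5, |3|->4.5, |4|->7.5
Step 3: Attach original signs; sum ranks with positive sign and with negative sign.
W+ = 10 + 7.5 + 11 + 12 + 3 + 4.5 + 4.5 = 52.5
W- = 1.5 + 1.5 + 7.5 + 7.5 + 7.5 = 25.5
(Check: W+ + W- = 78 should equal n(n+1)/2 = 78.)
Step 4: Test statistic W = min(W+, W-) = 25.5.
Step 5: Ties in |d|, so use the tie-corrected normal approximation.
        E[W] = n(n+1)/4 = 12*13/4 = 39.
        Tie groups: |d|=1 (t=2), |d|=3 (t=2), |d|=4 (t=4); sum(t^3 - t) = 72.
        Var[W] = n(n+1)(2n+1)/24 - sum(t^3-t)/48 = 3900/24 - 72/48 = 161.
        z = (W - E[W]) / sqrt(Var[W]) = (25.5 - 39) / 12.6886 = -1.0639.
        Two-sided p = 2*Phi(z) = 0.287352.
Step 6: alpha = 0.1. fail to reject H0.

W+ = 52.5, W- = 25.5, W = min = 25.5, p = 0.287352, fail to reject H0.


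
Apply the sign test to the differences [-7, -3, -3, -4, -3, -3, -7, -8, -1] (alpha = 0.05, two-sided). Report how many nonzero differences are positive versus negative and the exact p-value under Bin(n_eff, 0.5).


Step 1: Discard zero differences. Original n = 9; n_eff = number of nonzero differences = 9.
Nonzero differences (with sign): -7, -3, -3, -4, -3, -3, -7, -8, -1
Step 2: Count signs: positive = 0, negative = 9.
Step 3: Under H0: P(positive) = 0.5, so the number of positives S ~ Bin(9, 0.5).
Step 4: Two-sided exact p-value = sum of Bin(9,0.5) probabilities at or below the observed probability = 0.003906.
Step 5: alpha = 0.05. reject H0.

n_eff = 9, pos = 0, neg = 9, p = 0.003906, reject H0.


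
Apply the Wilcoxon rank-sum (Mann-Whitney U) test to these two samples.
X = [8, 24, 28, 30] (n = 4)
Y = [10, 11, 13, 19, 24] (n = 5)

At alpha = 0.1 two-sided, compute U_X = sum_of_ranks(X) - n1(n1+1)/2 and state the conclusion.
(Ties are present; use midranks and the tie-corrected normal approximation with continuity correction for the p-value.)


Step 1: Combine and sort all 9 observations; assign midranks.
sorted (value, group): (8,X), (10,Y), (11,Y), (13,Y), (19,Y), (24,X), (24,Y), (28,X), (30,X)
ranks: 8->1, 10->2, 11->3, 13->4, 19->5, 24->6.5, 24->6.5, 28->8, 30->9
Step 2: Rank sum for X: R1 = 1 + 6.5 + 8 + 9 = 24.5.
Step 3: U_X = R1 - n1(n1+1)/2 = 24.5 - 4*5/2 = 24.5 - 10 = 14.5.
       U_Y = n1*n2 - U_X = 20 - 14.5 = 5.5.
Step 4: Ties are present, so use the tie-corrected normal approximation (with continuity correction) for the p-value.
Step 5: p-value = 0.325163; compare to alpha = 0.1. fail to reject H0.

U_X = 14.5, p = 0.325163, fail to reject H0 at alpha = 0.1.


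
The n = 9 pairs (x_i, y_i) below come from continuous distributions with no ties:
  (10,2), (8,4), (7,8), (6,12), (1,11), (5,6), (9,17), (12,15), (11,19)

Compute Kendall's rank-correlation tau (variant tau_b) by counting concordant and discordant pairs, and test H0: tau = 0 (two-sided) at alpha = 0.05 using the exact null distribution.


Step 1: Enumerate the 36 unordered pairs (i,j) with i<j and classify each by sign(x_j-x_i) * sign(y_j-y_i).
  (1,2):dx=-2,dy=+2->D; (1,3):dx=-3,dy=+6->D; (1,4):dx=-4,dy=+10->D; (1,5):dx=-9,dy=+9->D
  (1,6):dx=-5,dy=+4->D; (1,7):dx=-1,dy=+15->D; (1,8):dx=+2,dy=+13->C; (1,9):dx=+1,dy=+17->C
  (2,3):dx=-1,dy=+4->D; (2,4):dx=-2,dy=+8->D; (2,5):dx=-7,dy=+7->D; (2,6):dx=-3,dy=+2->D
  (2,7):dx=+1,dy=+13->C; (2,8):dx=+4,dy=+11->C; (2,9):dx=+3,dy=+15->C; (3,4):dx=-1,dy=+4->D
  (3,5):dx=-6,dy=+3->D; (3,6):dx=-2,dy=-2->C; (3,7):dx=+2,dy=+9->C; (3,8):dx=+5,dy=+7->C
  (3,9):dx=+4,dy=+11->C; (4,5):dx=-5,dy=-1->C; (4,6):dx=-1,dy=-6->C; (4,7):dx=+3,dy=+5->C
  (4,8):dx=+6,dy=+3->C; (4,9):dx=+5,dy=+7->C; (5,6):dx=+4,dy=-5->D; (5,7):dx=+8,dy=+6->C
  (5,8):dx=+11,dy=+4->C; (5,9):dx=+10,dy=+8->C; (6,7):dx=+4,dy=+11->C; (6,8):dx=+7,dy=+9->C
  (6,9):dx=+6,dy=+13->C; (7,8):dx=+3,dy=-2->D; (7,9):dx=+2,dy=+2->C; (8,9):dx=-1,dy=+4->D
Step 2: C = 21, D = 15, total pairs = 36.
Step 3: tau = (C - D)/(n(n-1)/2) = (21 - 15)/36 = 0.166667.
Step 4: Exact two-sided p-value (enumerate n! = 362880 permutations of y under H0): p = 0.612202.
Step 5: alpha = 0.05. fail to reject H0.

tau_b = 0.1667 (C=21, D=15), p = 0.612202, fail to reject H0.


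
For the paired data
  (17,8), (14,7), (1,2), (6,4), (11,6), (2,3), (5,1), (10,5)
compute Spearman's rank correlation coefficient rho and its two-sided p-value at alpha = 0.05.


Step 1: Rank x and y separately (midranks; no ties here).
rank(x): 17->8, 14->7, 1->1, 6->4, 11->6, 2->2, 5->3, 10->5
rank(y): 8->8, 7->7, 2->2, 4->4, 6->6, 3->3, 1->1, 5->5
Step 2: d_i = R_x(i) - R_y(i); compute d_i^2.
  (8-8)^2=0, (7-7)^2=0, (1-2)^2=1, (4-4)^2=0, (6-6)^2=0, (2-3)^2=1, (3-1)^2=4, (5-5)^2=0
sum(d^2) = 6.
Step 3: rho = 1 - 6*6 / (8*(8^2 - 1)) = 1 - 36/504 = 0.928571.
Step 4: Under H0, t = rho * sqrt((n-2)/(1-rho^2)) = 6.1283 ~ t(6).
Step 5: Two-sided p-value from the t-distribution with 6 df = 0.000863.
Step 6: alpha = 0.05. reject H0.

rho = 0.9286, p = 0.000863, reject H0 at alpha = 0.05.


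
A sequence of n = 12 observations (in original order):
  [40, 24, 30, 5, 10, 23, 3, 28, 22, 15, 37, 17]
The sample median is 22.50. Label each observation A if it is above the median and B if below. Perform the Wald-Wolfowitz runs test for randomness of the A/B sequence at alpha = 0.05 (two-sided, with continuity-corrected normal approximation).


Step 1: Compute median = 22.50; label A = above, B = below.
Labels in order: AAABBABABBAB  (n_A = 6, n_B = 6)
Step 2: Count runs R = 8.
Step 3: Under H0 (random ordering), E[R] = 2*n_A*n_B/(n_A+n_B) + 1 = 2*6*6/12 + 1 = 7.0000.
        Var[R] = 2*n_A*n_B*(2*n_A*n_B - n_A - n_B) / ((n_A+n_B)^2 * (n_A+n_B-1)) = 4320/1584 = 2.7273.
        SD[R] = 1.6514.
Step 4: Continuity-corrected z = (R - 0.5 - E[R]) / SD[R] = (8 - 0.5 - 7.0000) / 1.6514 = 0.3028.
Step 5: Two-sided p-value via normal approximation = 2*(1 - Phi(|z|)) = 0.762069.
Step 6: alpha = 0.05. fail to reject H0.

R = 8, z = 0.3028, p = 0.762069, fail to reject H0.


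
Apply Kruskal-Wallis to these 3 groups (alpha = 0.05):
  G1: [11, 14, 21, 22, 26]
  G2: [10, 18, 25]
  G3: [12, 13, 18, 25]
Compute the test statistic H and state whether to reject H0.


Step 1: Combine all N = 12 observations and assign midranks.
sorted (value, group, rank): (10,G2,1), (11,G1,2), (12,G3,3), (13,G3,4), (14,G1,5), (18,G2,6.5), (18,G3,6.5), (21,G1,8), (22,G1,9), (25,G2,10.5), (25,G3,10.5), (26,G1,12)
Step 2: Sum ranks within each group.
R_1 = 36 (n_1 = 5)
R_2 = 18 (n_2 = 3)
R_3 = 24 (n_3 = 4)
Step 3: H = 12/(N(N+1)) * sum(R_i^2/n_i) - 3(N+1)
     = 12/(12*13) * (36^2/5 + 18^2/3 + 24^2/4) - 3*13
     = 0.076923 * 511.2 - 39
     = 0.323077.
Step 4: Ties present; correction factor C = 1 - 12/(12^3 - 12) = 0.993007. Corrected H = 0.323077 / 0.993007 = 0.325352.
Step 5: Under H0, H ~ chi^2(2); p-value = 0.849866.
Step 6: alpha = 0.05. fail to reject H0.

H = 0.3254, df = 2, p = 0.849866, fail to reject H0.


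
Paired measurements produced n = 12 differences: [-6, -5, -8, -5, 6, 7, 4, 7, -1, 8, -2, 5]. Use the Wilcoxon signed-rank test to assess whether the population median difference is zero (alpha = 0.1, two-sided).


Step 1: Drop any zero differences (none here) and take |d_i|.
|d| = [6, 5, 8, 5, 6, 7, 4, 7, 1, 8, 2, 5]
Step 2: Midrank |d_i| (ties get averaged ranks).
ranks: |6|->7.5, |5|->5, |8|->11.5, |5|->5, |6|->7.5, |7|->9.5, |4|->3, |7|->9.5, |1|->1, |8|->11.5, |2|->2, |5|->5
Step 3: Attach original signs; sum ranks with positive sign and with negative sign.
W+ = 7.5 + 9.5 + 3 + 9.5 + 11.5 + 5 = 46
W- = 7.5 + 5 + 11.5 + 5 + 1 + 2 = 32
(Check: W+ + W- = 78 should equal n(n+1)/2 = 78.)
Step 4: Test statistic W = min(W+, W-) = 32.
Step 5: Ties in |d|, so use the tie-corrected normal approximation.
        E[W] = n(n+1)/4 = 12*13/4 = 39.
        Tie groups: |d|=5 (t=3), |d|=6 (t=2), |d|=7 (t=2), |d|=8 (t=2); sum(t^3 - t) = 42.
        Var[W] = n(n+1)(2n+1)/24 - sum(t^3-t)/48 = 3900/24 - 42/48 = 161.625.
        z = (W - E[W]) / sqrt(Var[W]) = (32 - 39) / 12.7132 = -0.5506.
        Two-sided p = 2*Phi(z) = 0.581901.
Step 6: alpha = 0.1. fail to reject H0.

W+ = 46, W- = 32, W = min = 32, p = 0.581901, fail to reject H0.


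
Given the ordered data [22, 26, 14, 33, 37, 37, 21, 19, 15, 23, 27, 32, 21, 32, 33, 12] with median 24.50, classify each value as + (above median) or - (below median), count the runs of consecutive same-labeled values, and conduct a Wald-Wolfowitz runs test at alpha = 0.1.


Step 1: Compute median = 24.50; label A = above, B = below.
Labels in order: BABAAABBBBAABAAB  (n_A = 8, n_B = 8)
Step 2: Count runs R = 9.
Step 3: Under H0 (random ordering), E[R] = 2*n_A*n_B/(n_A+n_B) + 1 = 2*8*8/16 + 1 = 9.0000.
        Var[R] = 2*n_A*n_B*(2*n_A*n_B - n_A - n_B) / ((n_A+n_B)^2 * (n_A+n_B-1)) = 14336/3840 = 3.7333.
        SD[R] = 1.9322.
Step 4: R = E[R], so z = 0 with no continuity correction.
Step 5: Two-sided p-value via normal approximation = 2*(1 - Phi(|z|)) = 1.000000.
Step 6: alpha = 0.1. fail to reject H0.

R = 9, z = 0.0000, p = 1.000000, fail to reject H0.


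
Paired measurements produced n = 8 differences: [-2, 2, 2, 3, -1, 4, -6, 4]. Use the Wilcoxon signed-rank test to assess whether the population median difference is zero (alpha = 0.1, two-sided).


Step 1: Drop any zero differences (none here) and take |d_i|.
|d| = [2, 2, 2, 3, 1, 4, 6, 4]
Step 2: Midrank |d_i| (ties get averaged ranks).
ranks: |2|->3, |2|->3, |2|->3, |3|->5, |1|->1, |4|->6.5, |6|->8, |4|->6.5
Step 3: Attach original signs; sum ranks with positive sign and with negative sign.
W+ = 3 + 3 + 5 + 6.5 + 6.5 = 24
W- = 3 + 1 + 8 = 12
(Check: W+ + W- = 36 should equal n(n+1)/2 = 36.)
Step 4: Test statistic W = min(W+, W-) = 12.
Step 5: Ties in |d|, so use the tie-corrected normal approximation.
        E[W] = n(n+1)/4 = 8*9/4 = 18.
        Tie groups: |d|=2 (t=3), |d|=4 (t=2); sum(t^3 - t) = 30.
        Var[W] = n(n+1)(2n+1)/24 - sum(t^3-t)/48 = 1224/24 - 30/48 = 50.375.
        z = (W - E[W]) / sqrt(Var[W]) = (12 - 18) / 7.0975 = -0.8454.
        Two-sided p = 2*Phi(z) = 0.397908.
Step 6: alpha = 0.1. fail to reject H0.

W+ = 24, W- = 12, W = min = 12, p = 0.397908, fail to reject H0.


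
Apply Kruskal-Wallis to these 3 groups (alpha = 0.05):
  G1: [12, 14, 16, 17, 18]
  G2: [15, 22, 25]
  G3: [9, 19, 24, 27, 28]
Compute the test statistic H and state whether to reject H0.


Step 1: Combine all N = 13 observations and assign midranks.
sorted (value, group, rank): (9,G3,1), (12,G1,2), (14,G1,3), (15,G2,4), (16,G1,5), (17,G1,6), (18,G1,7), (19,G3,8), (22,G2,9), (24,G3,10), (25,G2,11), (27,G3,12), (28,G3,13)
Step 2: Sum ranks within each group.
R_1 = 23 (n_1 = 5)
R_2 = 24 (n_2 = 3)
R_3 = 44 (n_3 = 5)
Step 3: H = 12/(N(N+1)) * sum(R_i^2/n_i) - 3(N+1)
     = 12/(13*14) * (23^2/5 + 24^2/3 + 44^2/5) - 3*14
     = 0.065934 * 685 - 42
     = 3.164835.
Step 4: No ties, so H is used without correction.
Step 5: Under H0, H ~ chi^2(2); p-value = 0.205478.
Step 6: alpha = 0.05. fail to reject H0.

H = 3.1648, df = 2, p = 0.205478, fail to reject H0.


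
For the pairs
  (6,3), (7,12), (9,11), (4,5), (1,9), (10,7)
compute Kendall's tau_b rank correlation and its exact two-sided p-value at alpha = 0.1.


Step 1: Enumerate the 15 unordered pairs (i,j) with i<j and classify each by sign(x_j-x_i) * sign(y_j-y_i).
  (1,2):dx=+1,dy=+9->C; (1,3):dx=+3,dy=+8->C; (1,4):dx=-2,dy=+2->D; (1,5):dx=-5,dy=+6->D
  (1,6):dx=+4,dy=+4->C; (2,3):dx=+2,dy=-1->D; (2,4):dx=-3,dy=-7->C; (2,5):dx=-6,dy=-3->C
  (2,6):dx=+3,dy=-5->D; (3,4):dx=-5,dy=-6->C; (3,5):dx=-8,dy=-2->C; (3,6):dx=+1,dy=-4->D
  (4,5):dx=-3,dy=+4->D; (4,6):dx=+6,dy=+2->C; (5,6):dx=+9,dy=-2->D
Step 2: C = 8, D = 7, total pairs = 15.
Step 3: tau = (C - D)/(n(n-1)/2) = (8 - 7)/15 = 0.066667.
Step 4: Exact two-sided p-value (enumerate n! = 720 permutations of y under H0): p = 1.000000.
Step 5: alpha = 0.1. fail to reject H0.

tau_b = 0.0667 (C=8, D=7), p = 1.000000, fail to reject H0.


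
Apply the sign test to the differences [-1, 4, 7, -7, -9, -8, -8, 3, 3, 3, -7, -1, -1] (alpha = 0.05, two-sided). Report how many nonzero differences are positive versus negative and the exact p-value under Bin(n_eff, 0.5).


Step 1: Discard zero differences. Original n = 13; n_eff = number of nonzero differences = 13.
Nonzero differences (with sign): -1, +4, +7, -7, -9, -8, -8, +3, +3, +3, -7, -1, -1
Step 2: Count signs: positive = 5, negative = 8.
Step 3: Under H0: P(positive) = 0.5, so the number of positives S ~ Bin(13, 0.5).
Step 4: Two-sided exact p-value = sum of Bin(13,0.5) probabilities at or below the observed probability = 0.581055.
Step 5: alpha = 0.05. fail to reject H0.

n_eff = 13, pos = 5, neg = 8, p = 0.581055, fail to reject H0.


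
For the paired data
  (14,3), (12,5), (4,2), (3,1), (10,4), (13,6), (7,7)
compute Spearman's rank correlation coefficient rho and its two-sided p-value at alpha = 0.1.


Step 1: Rank x and y separately (midranks; no ties here).
rank(x): 14->7, 12->5, 4->2, 3->1, 10->4, 13->6, 7->3
rank(y): 3->3, 5->5, 2->2, 1->1, 4->4, 6->6, 7->7
Step 2: d_i = R_x(i) - R_y(i); compute d_i^2.
  (7-3)^2=16, (5-5)^2=0, (2-2)^2=0, (1-1)^2=0, (4-4)^2=0, (6-6)^2=0, (3-7)^2=16
sum(d^2) = 32.
Step 3: rho = 1 - 6*32 / (7*(7^2 - 1)) = 1 - 192/336 = 0.428571.
Step 4: Under H0, t = rho * sqrt((n-2)/(1-rho^2)) = 1.0607 ~ t(5).
Step 5: Two-sided p-value from the t-distribution with 5 df = 0.337368.
Step 6: alpha = 0.1. fail to reject H0.

rho = 0.4286, p = 0.337368, fail to reject H0 at alpha = 0.1.


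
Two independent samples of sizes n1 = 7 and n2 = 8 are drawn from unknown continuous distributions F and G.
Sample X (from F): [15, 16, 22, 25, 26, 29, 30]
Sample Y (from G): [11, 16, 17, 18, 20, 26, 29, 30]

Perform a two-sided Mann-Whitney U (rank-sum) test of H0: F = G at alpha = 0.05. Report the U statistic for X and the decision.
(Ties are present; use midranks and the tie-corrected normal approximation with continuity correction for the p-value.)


Step 1: Combine and sort all 15 observations; assign midranks.
sorted (value, group): (11,Y), (15,X), (16,X), (16,Y), (17,Y), (18,Y), (20,Y), (22,X), (25,X), (26,X), (26,Y), (29,X), (29,Y), (30,X), (30,Y)
ranks: 11->1, 15->2, 16->3.5, 16->3.5, 17->5, 18->6, 20->7, 22->8, 25->9, 26->10.5, 26->10.5, 29->12.5, 29->12.5, 30->14.5, 30->14.5
Step 2: Rank sum for X: R1 = 2 + 3.5 + 8 + 9 + 10.5 + 12.5 + 14.5 = 60.
Step 3: U_X = R1 - n1(n1+1)/2 = 60 - 7*8/2 = 60 - 28 = 32.
       U_Y = n1*n2 - U_X = 56 - 32 = 24.
Step 4: Ties are present, so use the tie-corrected normal approximation (with continuity correction) for the p-value.
Step 5: p-value = 0.684375; compare to alpha = 0.05. fail to reject H0.

U_X = 32, p = 0.684375, fail to reject H0 at alpha = 0.05.


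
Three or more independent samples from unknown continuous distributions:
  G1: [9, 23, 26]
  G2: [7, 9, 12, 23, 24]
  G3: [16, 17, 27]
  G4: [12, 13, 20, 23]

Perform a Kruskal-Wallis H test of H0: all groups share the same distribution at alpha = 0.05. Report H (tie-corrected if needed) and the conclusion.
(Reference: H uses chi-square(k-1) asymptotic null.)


Step 1: Combine all N = 15 observations and assign midranks.
sorted (value, group, rank): (7,G2,1), (9,G1,2.5), (9,G2,2.5), (12,G2,4.5), (12,G4,4.5), (13,G4,6), (16,G3,7), (17,G3,8), (20,G4,9), (23,G1,11), (23,G2,11), (23,G4,11), (24,G2,13), (26,G1,14), (27,G3,15)
Step 2: Sum ranks within each group.
R_1 = 27.5 (n_1 = 3)
R_2 = 32 (n_2 = 5)
R_3 = 30 (n_3 = 3)
R_4 = 30.5 (n_4 = 4)
Step 3: H = 12/(N(N+1)) * sum(R_i^2/n_i) - 3(N+1)
     = 12/(15*16) * (27.5^2/3 + 32^2/5 + 30^2/3 + 30.5^2/4) - 3*16
     = 0.050000 * 989.446 - 48
     = 1.472292.
Step 4: Ties present; correction factor C = 1 - 36/(15^3 - 15) = 0.989286. Corrected H = 1.472292 / 0.989286 = 1.488237.
Step 5: Under H0, H ~ chi^2(3); p-value = 0.684988.
Step 6: alpha = 0.05. fail to reject H0.

H = 1.4882, df = 3, p = 0.684988, fail to reject H0.


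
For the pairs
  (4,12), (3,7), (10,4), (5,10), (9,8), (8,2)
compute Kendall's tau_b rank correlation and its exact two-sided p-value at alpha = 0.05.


Step 1: Enumerate the 15 unordered pairs (i,j) with i<j and classify each by sign(x_j-x_i) * sign(y_j-y_i).
  (1,2):dx=-1,dy=-5->C; (1,3):dx=+6,dy=-8->D; (1,4):dx=+1,dy=-2->D; (1,5):dx=+5,dy=-4->D
  (1,6):dx=+4,dy=-10->D; (2,3):dx=+7,dy=-3->D; (2,4):dx=+2,dy=+3->C; (2,5):dx=+6,dy=+1->C
  (2,6):dx=+5,dy=-5->D; (3,4):dx=-5,dy=+6->D; (3,5):dx=-1,dy=+4->D; (3,6):dx=-2,dy=-2->C
  (4,5):dx=+4,dy=-2->D; (4,6):dx=+3,dy=-8->D; (5,6):dx=-1,dy=-6->C
Step 2: C = 5, D = 10, total pairs = 15.
Step 3: tau = (C - D)/(n(n-1)/2) = (5 - 10)/15 = -0.333333.
Step 4: Exact two-sided p-value (enumerate n! = 720 permutations of y under H0): p = 0.469444.
Step 5: alpha = 0.05. fail to reject H0.

tau_b = -0.3333 (C=5, D=10), p = 0.469444, fail to reject H0.


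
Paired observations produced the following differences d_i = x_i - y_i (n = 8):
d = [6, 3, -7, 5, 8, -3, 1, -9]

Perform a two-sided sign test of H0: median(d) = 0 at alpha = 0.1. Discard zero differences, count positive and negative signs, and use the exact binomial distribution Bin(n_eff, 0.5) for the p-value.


Step 1: Discard zero differences. Original n = 8; n_eff = number of nonzero differences = 8.
Nonzero differences (with sign): +6, +3, -7, +5, +8, -3, +1, -9
Step 2: Count signs: positive = 5, negative = 3.
Step 3: Under H0: P(positive) = 0.5, so the number of positives S ~ Bin(8, 0.5).
Step 4: Two-sided exact p-value = sum of Bin(8,0.5) probabilities at or below the observed probability = 0.726562.
Step 5: alpha = 0.1. fail to reject H0.

n_eff = 8, pos = 5, neg = 3, p = 0.726562, fail to reject H0.


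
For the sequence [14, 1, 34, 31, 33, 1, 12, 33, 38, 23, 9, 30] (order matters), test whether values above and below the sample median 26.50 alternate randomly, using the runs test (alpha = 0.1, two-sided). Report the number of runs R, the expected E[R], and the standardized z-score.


Step 1: Compute median = 26.50; label A = above, B = below.
Labels in order: BBAAABBAABBA  (n_A = 6, n_B = 6)
Step 2: Count runs R = 6.
Step 3: Under H0 (random ordering), E[R] = 2*n_A*n_B/(n_A+n_B) + 1 = 2*6*6/12 + 1 = 7.0000.
        Var[R] = 2*n_A*n_B*(2*n_A*n_B - n_A - n_B) / ((n_A+n_B)^2 * (n_A+n_B-1)) = 4320/1584 = 2.7273.
        SD[R] = 1.6514.
Step 4: Continuity-corrected z = (R + 0.5 - E[R]) / SD[R] = (6 + 0.5 - 7.0000) / 1.6514 = -0.3028.
Step 5: Two-sided p-value via normal approximation = 2*(1 - Phi(|z|)) = 0.762069.
Step 6: alpha = 0.1. fail to reject H0.

R = 6, z = -0.3028, p = 0.762069, fail to reject H0.


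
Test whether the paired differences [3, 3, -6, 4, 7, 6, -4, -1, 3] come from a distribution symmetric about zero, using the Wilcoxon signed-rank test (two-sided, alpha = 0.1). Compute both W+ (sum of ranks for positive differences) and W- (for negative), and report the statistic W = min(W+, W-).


Step 1: Drop any zero differences (none here) and take |d_i|.
|d| = [3, 3, 6, 4, 7, 6, 4, 1, 3]
Step 2: Midrank |d_i| (ties get averaged ranks).
ranks: |3|->3, |3|->3, |6|->7.5, |4|->5.5, |7|->9, |6|->7.5, |4|->5.5, |1|->1, |3|->3
Step 3: Attach original signs; sum ranks with positive sign and with negative sign.
W+ = 3 + 3 + 5.5 + 9 + 7.5 + 3 = 31
W- = 7.5 + 5.5 + 1 = 14
(Check: W+ + W- = 45 should equal n(n+1)/2 = 45.)
Step 4: Test statistic W = min(W+, W-) = 14.
Step 5: Ties in |d|, so use the tie-corrected normal approximation.
        E[W] = n(n+1)/4 = 9*10/4 = 22.5.
        Tie groups: |d|=3 (t=3), |d|=4 (t=2), |d|=6 (t=2); sum(t^3 - t) = 36.
        Var[W] = n(n+1)(2n+1)/24 - sum(t^3-t)/48 = 1710/24 - 36/48 = 70.5.
        z = (W - E[W]) / sqrt(Var[W]) = (14 - 22.5) / 8.3964 = -1.0123.
        Two-sided p = 2*Phi(z) = 0.311378.
Step 6: alpha = 0.1. fail to reject H0.

W+ = 31, W- = 14, W = min = 14, p = 0.311378, fail to reject H0.


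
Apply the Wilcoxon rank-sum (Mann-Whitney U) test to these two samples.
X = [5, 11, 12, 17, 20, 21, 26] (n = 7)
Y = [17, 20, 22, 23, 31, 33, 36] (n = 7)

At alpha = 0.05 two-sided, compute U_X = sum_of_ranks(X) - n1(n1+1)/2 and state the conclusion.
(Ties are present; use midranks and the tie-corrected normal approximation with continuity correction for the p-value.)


Step 1: Combine and sort all 14 observations; assign midranks.
sorted (value, group): (5,X), (11,X), (12,X), (17,X), (17,Y), (20,X), (20,Y), (21,X), (22,Y), (23,Y), (26,X), (31,Y), (33,Y), (36,Y)
ranks: 5->1, 11->2, 12->3, 17->4.5, 17->4.5, 20->6.5, 20->6.5, 21->8, 22->9, 23->10, 26->11, 31->12, 33->13, 36->14
Step 2: Rank sum for X: R1 = 1 + 2 + 3 + 4.5 + 6.5 + 8 + 11 = 36.
Step 3: U_X = R1 - n1(n1+1)/2 = 36 - 7*8/2 = 36 - 28 = 8.
       U_Y = n1*n2 - U_X = 49 - 8 = 41.
Step 4: Ties are present, so use the tie-corrected normal approximation (with continuity correction) for the p-value.
Step 5: p-value = 0.040471; compare to alpha = 0.05. reject H0.

U_X = 8, p = 0.040471, reject H0 at alpha = 0.05.


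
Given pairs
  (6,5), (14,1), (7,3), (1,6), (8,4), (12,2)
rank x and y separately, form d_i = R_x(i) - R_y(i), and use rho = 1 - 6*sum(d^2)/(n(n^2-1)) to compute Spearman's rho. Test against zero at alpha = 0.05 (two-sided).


Step 1: Rank x and y separately (midranks; no ties here).
rank(x): 6->2, 14->6, 7->3, 1->1, 8->4, 12->5
rank(y): 5->5, 1->1, 3->3, 6->6, 4->4, 2->2
Step 2: d_i = R_x(i) - R_y(i); compute d_i^2.
  (2-5)^2=9, (6-1)^2=25, (3-3)^2=0, (1-6)^2=25, (4-4)^2=0, (5-2)^2=9
sum(d^2) = 68.
Step 3: rho = 1 - 6*68 / (6*(6^2 - 1)) = 1 - 408/210 = -0.942857.
Step 4: Under H0, t = rho * sqrt((n-2)/(1-rho^2)) = -5.6595 ~ t(4).
Step 5: Two-sided p-value from the t-distribution with 4 df = 0.004805.
Step 6: alpha = 0.05. reject H0.

rho = -0.9429, p = 0.004805, reject H0 at alpha = 0.05.


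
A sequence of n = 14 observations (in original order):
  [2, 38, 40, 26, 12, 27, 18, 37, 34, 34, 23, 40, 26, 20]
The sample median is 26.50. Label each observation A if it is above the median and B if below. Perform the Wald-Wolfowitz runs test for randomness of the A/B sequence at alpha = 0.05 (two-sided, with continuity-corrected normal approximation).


Step 1: Compute median = 26.50; label A = above, B = below.
Labels in order: BAABBABAAABABB  (n_A = 7, n_B = 7)
Step 2: Count runs R = 9.
Step 3: Under H0 (random ordering), E[R] = 2*n_A*n_B/(n_A+n_B) + 1 = 2*7*7/14 + 1 = 8.0000.
        Var[R] = 2*n_A*n_B*(2*n_A*n_B - n_A - n_B) / ((n_A+n_B)^2 * (n_A+n_B-1)) = 8232/2548 = 3.2308.
        SD[R] = 1.7974.
Step 4: Continuity-corrected z = (R - 0.5 - E[R]) / SD[R] = (9 - 0.5 - 8.0000) / 1.7974 = 0.2782.
Step 5: Two-sided p-value via normal approximation = 2*(1 - Phi(|z|)) = 0.780879.
Step 6: alpha = 0.05. fail to reject H0.

R = 9, z = 0.2782, p = 0.780879, fail to reject H0.


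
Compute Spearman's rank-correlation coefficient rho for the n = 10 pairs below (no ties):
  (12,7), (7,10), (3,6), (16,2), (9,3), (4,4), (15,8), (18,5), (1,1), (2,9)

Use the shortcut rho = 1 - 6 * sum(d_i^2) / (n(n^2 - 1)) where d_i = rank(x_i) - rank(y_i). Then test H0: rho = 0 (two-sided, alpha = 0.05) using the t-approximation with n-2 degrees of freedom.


Step 1: Rank x and y separately (midranks; no ties here).
rank(x): 12->7, 7->5, 3->3, 16->9, 9->6, 4->4, 15->8, 18->10, 1->1, 2->2
rank(y): 7->7, 10->10, 6->6, 2->2, 3->3, 4->4, 8->8, 5->5, 1->1, 9->9
Step 2: d_i = R_x(i) - R_y(i); compute d_i^2.
  (7-7)^2=0, (5-10)^2=25, (3-6)^2=9, (9-2)^2=49, (6-3)^2=9, (4-4)^2=0, (8-8)^2=0, (10-5)^2=25, (1-1)^2=0, (2-9)^2=49
sum(d^2) = 166.
Step 3: rho = 1 - 6*166 / (10*(10^2 - 1)) = 1 - 996/990 = -0.006061.
Step 4: Under H0, t = rho * sqrt((n-2)/(1-rho^2)) = -0.0171 ~ t(8).
Step 5: Two-sided p-value from the t-distribution with 8 df = 0.986743.
Step 6: alpha = 0.05. fail to reject H0.

rho = -0.0061, p = 0.986743, fail to reject H0 at alpha = 0.05.


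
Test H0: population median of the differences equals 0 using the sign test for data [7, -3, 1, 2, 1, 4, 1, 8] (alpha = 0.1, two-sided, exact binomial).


Step 1: Discard zero differences. Original n = 8; n_eff = number of nonzero differences = 8.
Nonzero differences (with sign): +7, -3, +1, +2, +1, +4, +1, +8
Step 2: Count signs: positive = 7, negative = 1.
Step 3: Under H0: P(positive) = 0.5, so the number of positives S ~ Bin(8, 0.5).
Step 4: Two-sided exact p-value = sum of Bin(8,0.5) probabilities at or below the observed probability = 0.070312.
Step 5: alpha = 0.1. reject H0.

n_eff = 8, pos = 7, neg = 1, p = 0.070312, reject H0.


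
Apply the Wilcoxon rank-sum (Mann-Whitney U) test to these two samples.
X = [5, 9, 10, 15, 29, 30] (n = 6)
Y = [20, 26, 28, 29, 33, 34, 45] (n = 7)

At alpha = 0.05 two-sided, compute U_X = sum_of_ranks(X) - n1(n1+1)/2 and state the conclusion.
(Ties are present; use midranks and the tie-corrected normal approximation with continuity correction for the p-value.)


Step 1: Combine and sort all 13 observations; assign midranks.
sorted (value, group): (5,X), (9,X), (10,X), (15,X), (20,Y), (26,Y), (28,Y), (29,X), (29,Y), (30,X), (33,Y), (34,Y), (45,Y)
ranks: 5->1, 9->2, 10->3, 15->4, 20->5, 26->6, 28->7, 29->8.5, 29->8.5, 30->10, 33->11, 34->12, 45->13
Step 2: Rank sum for X: R1 = 1 + 2 + 3 + 4 + 8.5 + 10 = 28.5.
Step 3: U_X = R1 - n1(n1+1)/2 = 28.5 - 6*7/2 = 28.5 - 21 = 7.5.
       U_Y = n1*n2 - U_X = 42 - 7.5 = 34.5.
Step 4: Ties are present, so use the tie-corrected normal approximation (with continuity correction) for the p-value.
Step 5: p-value = 0.062928; compare to alpha = 0.05. fail to reject H0.

U_X = 7.5, p = 0.062928, fail to reject H0 at alpha = 0.05.


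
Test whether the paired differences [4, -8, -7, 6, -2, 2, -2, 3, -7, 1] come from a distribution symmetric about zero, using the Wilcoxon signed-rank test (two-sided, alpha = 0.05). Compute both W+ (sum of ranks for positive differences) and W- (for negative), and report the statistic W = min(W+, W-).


Step 1: Drop any zero differences (none here) and take |d_i|.
|d| = [4, 8, 7, 6, 2, 2, 2, 3, 7, 1]
Step 2: Midrank |d_i| (ties get averaged ranks).
ranks: |4|->6, |8|->10, |7|->8.5, |6|->7, |2|->3, |2|->3, |2|->3, |3|->5, |7|->8.5, |1|->1
Step 3: Attach original signs; sum ranks with positive sign and with negative sign.
W+ = 6 + 7 + 3 + 5 + 1 = 22
W- = 10 + 8.5 + 3 + 3 + 8.5 = 33
(Check: W+ + W- = 55 should equal n(n+1)/2 = 55.)
Step 4: Test statistic W = min(W+, W-) = 22.
Step 5: Ties in |d|, so use the tie-corrected normal approximation.
        E[W] = n(n+1)/4 = 10*11/4 = 27.5.
        Tie groups: |d|=2 (t=3), |d|=7 (t=2); sum(t^3 - t) = 30.
        Var[W] = n(n+1)(2n+1)/24 - sum(t^3-t)/48 = 2310/24 - 30/48 = 95.625.
        z = (W - E[W]) / sqrt(Var[W]) = (22 - 27.5) / 9.7788 = -0.5624.
        Two-sided p = 2*Phi(z) = 0.573816.
Step 6: alpha = 0.05. fail to reject H0.

W+ = 22, W- = 33, W = min = 22, p = 0.573816, fail to reject H0.


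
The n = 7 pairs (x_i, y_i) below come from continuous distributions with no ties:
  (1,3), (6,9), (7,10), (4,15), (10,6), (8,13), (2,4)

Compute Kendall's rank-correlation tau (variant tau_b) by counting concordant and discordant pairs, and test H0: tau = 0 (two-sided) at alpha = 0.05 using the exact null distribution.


Step 1: Enumerate the 21 unordered pairs (i,j) with i<j and classify each by sign(x_j-x_i) * sign(y_j-y_i).
  (1,2):dx=+5,dy=+6->C; (1,3):dx=+6,dy=+7->C; (1,4):dx=+3,dy=+12->C; (1,5):dx=+9,dy=+3->C
  (1,6):dx=+7,dy=+10->C; (1,7):dx=+1,dy=+1->C; (2,3):dx=+1,dy=+1->C; (2,4):dx=-2,dy=+6->D
  (2,5):dx=+4,dy=-3->D; (2,6):dx=+2,dy=+4->C; (2,7):dx=-4,dy=-5->C; (3,4):dx=-3,dy=+5->D
  (3,5):dx=+3,dy=-4->D; (3,6):dx=+1,dy=+3->C; (3,7):dx=-5,dy=-6->C; (4,5):dx=+6,dy=-9->D
  (4,6):dx=+4,dy=-2->D; (4,7):dx=-2,dy=-11->C; (5,6):dx=-2,dy=+7->D; (5,7):dx=-8,dy=-2->C
  (6,7):dx=-6,dy=-9->C
Step 2: C = 14, D = 7, total pairs = 21.
Step 3: tau = (C - D)/(n(n-1)/2) = (14 - 7)/21 = 0.333333.
Step 4: Exact two-sided p-value (enumerate n! = 5040 permutations of y under H0): p = 0.381349.
Step 5: alpha = 0.05. fail to reject H0.

tau_b = 0.3333 (C=14, D=7), p = 0.381349, fail to reject H0.


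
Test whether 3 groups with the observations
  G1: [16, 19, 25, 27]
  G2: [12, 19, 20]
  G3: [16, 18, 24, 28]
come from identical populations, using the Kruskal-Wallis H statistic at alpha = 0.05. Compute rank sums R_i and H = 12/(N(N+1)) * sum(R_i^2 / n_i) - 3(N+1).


Step 1: Combine all N = 11 observations and assign midranks.
sorted (value, group, rank): (12,G2,1), (16,G1,2.5), (16,G3,2.5), (18,G3,4), (19,G1,5.5), (19,G2,5.5), (20,G2,7), (24,G3,8), (25,G1,9), (27,G1,10), (28,G3,11)
Step 2: Sum ranks within each group.
R_1 = 27 (n_1 = 4)
R_2 = 13.5 (n_2 = 3)
R_3 = 25.5 (n_3 = 4)
Step 3: H = 12/(N(N+1)) * sum(R_i^2/n_i) - 3(N+1)
     = 12/(11*12) * (27^2/4 + 13.5^2/3 + 25.5^2/4) - 3*12
     = 0.090909 * 405.562 - 36
     = 0.869318.
Step 4: Ties present; correction factor C = 1 - 12/(11^3 - 11) = 0.990909. Corrected H = 0.869318 / 0.990909 = 0.877294.
Step 5: Under H0, H ~ chi^2(2); p-value = 0.644909.
Step 6: alpha = 0.05. fail to reject H0.

H = 0.8773, df = 2, p = 0.644909, fail to reject H0.


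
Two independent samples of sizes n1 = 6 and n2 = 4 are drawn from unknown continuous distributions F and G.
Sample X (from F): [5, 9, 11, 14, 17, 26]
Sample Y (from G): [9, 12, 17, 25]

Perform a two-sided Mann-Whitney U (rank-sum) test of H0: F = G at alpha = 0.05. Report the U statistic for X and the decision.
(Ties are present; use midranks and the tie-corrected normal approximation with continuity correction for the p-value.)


Step 1: Combine and sort all 10 observations; assign midranks.
sorted (value, group): (5,X), (9,X), (9,Y), (11,X), (12,Y), (14,X), (17,X), (17,Y), (25,Y), (26,X)
ranks: 5->1, 9->2.5, 9->2.5, 11->4, 12->5, 14->6, 17->7.5, 17->7.5, 25->9, 26->10
Step 2: Rank sum for X: R1 = 1 + 2.5 + 4 + 6 + 7.5 + 10 = 31.
Step 3: U_X = R1 - n1(n1+1)/2 = 31 - 6*7/2 = 31 - 21 = 10.
       U_Y = n1*n2 - U_X = 24 - 10 = 14.
Step 4: Ties are present, so use the tie-corrected normal approximation (with continuity correction) for the p-value.
Step 5: p-value = 0.747637; compare to alpha = 0.05. fail to reject H0.

U_X = 10, p = 0.747637, fail to reject H0 at alpha = 0.05.


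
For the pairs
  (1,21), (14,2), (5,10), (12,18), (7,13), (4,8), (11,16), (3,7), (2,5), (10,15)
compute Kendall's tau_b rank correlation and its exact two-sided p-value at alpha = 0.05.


Step 1: Enumerate the 45 unordered pairs (i,j) with i<j and classify each by sign(x_j-x_i) * sign(y_j-y_i).
  (1,2):dx=+13,dy=-19->D; (1,3):dx=+4,dy=-11->D; (1,4):dx=+11,dy=-3->D; (1,5):dx=+6,dy=-8->D
  (1,6):dx=+3,dy=-13->D; (1,7):dx=+10,dy=-5->D; (1,8):dx=+2,dy=-14->D; (1,9):dx=+1,dy=-16->D
  (1,10):dx=+9,dy=-6->D; (2,3):dx=-9,dy=+8->D; (2,4):dx=-2,dy=+16->D; (2,5):dx=-7,dy=+11->D
  (2,6):dx=-10,dy=+6->D; (2,7):dx=-3,dy=+14->D; (2,8):dx=-11,dy=+5->D; (2,9):dx=-12,dy=+3->D
  (2,10):dx=-4,dy=+13->D; (3,4):dx=+7,dy=+8->C; (3,5):dx=+2,dy=+3->C; (3,6):dx=-1,dy=-2->C
  (3,7):dx=+6,dy=+6->C; (3,8):dx=-2,dy=-3->C; (3,9):dx=-3,dy=-5->C; (3,10):dx=+5,dy=+5->C
  (4,5):dx=-5,dy=-5->C; (4,6):dx=-8,dy=-10->C; (4,7):dx=-1,dy=-2->C; (4,8):dx=-9,dy=-11->C
  (4,9):dx=-10,dy=-13->C; (4,10):dx=-2,dy=-3->C; (5,6):dx=-3,dy=-5->C; (5,7):dx=+4,dy=+3->C
  (5,8):dx=-4,dy=-6->C; (5,9):dx=-5,dy=-8->C; (5,10):dx=+3,dy=+2->C; (6,7):dx=+7,dy=+8->C
  (6,8):dx=-1,dy=-1->C; (6,9):dx=-2,dy=-3->C; (6,10):dx=+6,dy=+7->C; (7,8):dx=-8,dy=-9->C
  (7,9):dx=-9,dy=-11->C; (7,10):dx=-1,dy=-1->C; (8,9):dx=-1,dy=-2->C; (8,10):dx=+7,dy=+8->C
  (9,10):dx=+8,dy=+10->C
Step 2: C = 28, D = 17, total pairs = 45.
Step 3: tau = (C - D)/(n(n-1)/2) = (28 - 17)/45 = 0.244444.
Step 4: Exact two-sided p-value (enumerate n! = 3628800 permutations of y under H0): p = 0.380720.
Step 5: alpha = 0.05. fail to reject H0.

tau_b = 0.2444 (C=28, D=17), p = 0.380720, fail to reject H0.


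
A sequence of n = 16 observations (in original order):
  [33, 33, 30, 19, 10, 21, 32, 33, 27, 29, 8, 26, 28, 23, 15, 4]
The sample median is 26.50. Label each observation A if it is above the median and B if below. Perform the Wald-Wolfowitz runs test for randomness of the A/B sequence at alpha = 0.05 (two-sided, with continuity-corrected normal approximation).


Step 1: Compute median = 26.50; label A = above, B = below.
Labels in order: AAABBBAAAABBABBB  (n_A = 8, n_B = 8)
Step 2: Count runs R = 6.
Step 3: Under H0 (random ordering), E[R] = 2*n_A*n_B/(n_A+n_B) + 1 = 2*8*8/16 + 1 = 9.0000.
        Var[R] = 2*n_A*n_B*(2*n_A*n_B - n_A - n_B) / ((n_A+n_B)^2 * (n_A+n_B-1)) = 14336/3840 = 3.7333.
        SD[R] = 1.9322.
Step 4: Continuity-corrected z = (R + 0.5 - E[R]) / SD[R] = (6 + 0.5 - 9.0000) / 1.9322 = -1.2939.
Step 5: Two-sided p-value via normal approximation = 2*(1 - Phi(|z|)) = 0.195709.
Step 6: alpha = 0.05. fail to reject H0.

R = 6, z = -1.2939, p = 0.195709, fail to reject H0.


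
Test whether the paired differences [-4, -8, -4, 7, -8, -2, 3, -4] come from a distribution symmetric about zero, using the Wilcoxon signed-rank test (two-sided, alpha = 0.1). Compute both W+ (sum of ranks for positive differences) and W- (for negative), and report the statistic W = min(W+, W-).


Step 1: Drop any zero differences (none here) and take |d_i|.
|d| = [4, 8, 4, 7, 8, 2, 3, 4]
Step 2: Midrank |d_i| (ties get averaged ranks).
ranks: |4|->4, |8|->7.5, |4|->4, |7|->6, |8|->7.5, |2|->1, |3|->2, |4|->4
Step 3: Attach original signs; sum ranks with positive sign and with negative sign.
W+ = 6 + 2 = 8
W- = 4 + 7.5 + 4 + 7.5 + 1 + 4 = 28
(Check: W+ + W- = 36 should equal n(n+1)/2 = 36.)
Step 4: Test statistic W = min(W+, W-) = 8.
Step 5: Ties in |d|, so use the tie-corrected normal approximation.
        E[W] = n(n+1)/4 = 8*9/4 = 18.
        Tie groups: |d|=4 (t=3), |d|=8 (t=2); sum(t^3 - t) = 30.
        Var[W] = n(n+1)(2n+1)/24 - sum(t^3-t)/48 = 1224/24 - 30/48 = 50.375.
        z = (W - E[W]) / sqrt(Var[W]) = (8 - 18) / 7.0975 = -1.4089.
        Two-sided p = 2*Phi(z) = 0.158853.
Step 6: alpha = 0.1. fail to reject H0.

W+ = 8, W- = 28, W = min = 8, p = 0.158853, fail to reject H0.


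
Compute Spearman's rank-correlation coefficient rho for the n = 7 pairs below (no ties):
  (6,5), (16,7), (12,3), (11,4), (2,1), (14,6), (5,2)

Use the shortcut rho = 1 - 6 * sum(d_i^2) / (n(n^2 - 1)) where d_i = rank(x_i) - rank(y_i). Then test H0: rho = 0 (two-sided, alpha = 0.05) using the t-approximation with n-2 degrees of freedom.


Step 1: Rank x and y separately (midranks; no ties here).
rank(x): 6->3, 16->7, 12->5, 11->4, 2->1, 14->6, 5->2
rank(y): 5->5, 7->7, 3->3, 4->4, 1->1, 6->6, 2->2
Step 2: d_i = R_x(i) - R_y(i); compute d_i^2.
  (3-5)^2=4, (7-7)^2=0, (5-3)^2=4, (4-4)^2=0, (1-1)^2=0, (6-6)^2=0, (2-2)^2=0
sum(d^2) = 8.
Step 3: rho = 1 - 6*8 / (7*(7^2 - 1)) = 1 - 48/336 = 0.857143.
Step 4: Under H0, t = rho * sqrt((n-2)/(1-rho^2)) = 3.7210 ~ t(5).
Step 5: Two-sided p-value from the t-distribution with 5 df = 0.013697.
Step 6: alpha = 0.05. reject H0.

rho = 0.8571, p = 0.013697, reject H0 at alpha = 0.05.


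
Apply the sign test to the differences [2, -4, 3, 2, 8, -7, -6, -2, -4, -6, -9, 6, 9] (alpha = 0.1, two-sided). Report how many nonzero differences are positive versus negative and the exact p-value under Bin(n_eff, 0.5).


Step 1: Discard zero differences. Original n = 13; n_eff = number of nonzero differences = 13.
Nonzero differences (with sign): +2, -4, +3, +2, +8, -7, -6, -2, -4, -6, -9, +6, +9
Step 2: Count signs: positive = 6, negative = 7.
Step 3: Under H0: P(positive) = 0.5, so the number of positives S ~ Bin(13, 0.5).
Step 4: Two-sided exact p-value = sum of Bin(13,0.5) probabilities at or below the observed probability = 1.000000.
Step 5: alpha = 0.1. fail to reject H0.

n_eff = 13, pos = 6, neg = 7, p = 1.000000, fail to reject H0.


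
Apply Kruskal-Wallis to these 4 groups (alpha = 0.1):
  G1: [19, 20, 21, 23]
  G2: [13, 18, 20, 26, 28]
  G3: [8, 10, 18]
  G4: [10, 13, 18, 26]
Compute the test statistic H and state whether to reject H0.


Step 1: Combine all N = 16 observations and assign midranks.
sorted (value, group, rank): (8,G3,1), (10,G3,2.5), (10,G4,2.5), (13,G2,4.5), (13,G4,4.5), (18,G2,7), (18,G3,7), (18,G4,7), (19,G1,9), (20,G1,10.5), (20,G2,10.5), (21,G1,12), (23,G1,13), (26,G2,14.5), (26,G4,14.5), (28,G2,16)
Step 2: Sum ranks within each group.
R_1 = 44.5 (n_1 = 4)
R_2 = 52.5 (n_2 = 5)
R_3 = 10.5 (n_3 = 3)
R_4 = 28.5 (n_4 = 4)
Step 3: H = 12/(N(N+1)) * sum(R_i^2/n_i) - 3(N+1)
     = 12/(16*17) * (44.5^2/4 + 52.5^2/5 + 10.5^2/3 + 28.5^2/4) - 3*17
     = 0.044118 * 1286.12 - 51
     = 5.740809.
Step 4: Ties present; correction factor C = 1 - 48/(16^3 - 16) = 0.988235. Corrected H = 5.740809 / 0.988235 = 5.809152.
Step 5: Under H0, H ~ chi^2(3); p-value = 0.121274.
Step 6: alpha = 0.1. fail to reject H0.

H = 5.8092, df = 3, p = 0.121274, fail to reject H0.


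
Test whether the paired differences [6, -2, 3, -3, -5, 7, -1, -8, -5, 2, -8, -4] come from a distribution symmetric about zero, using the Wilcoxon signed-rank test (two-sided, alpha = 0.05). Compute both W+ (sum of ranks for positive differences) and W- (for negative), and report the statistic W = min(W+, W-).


Step 1: Drop any zero differences (none here) and take |d_i|.
|d| = [6, 2, 3, 3, 5, 7, 1, 8, 5, 2, 8, 4]
Step 2: Midrank |d_i| (ties get averaged ranks).
ranks: |6|->9, |2|->2.5, |3|->4.5, |3|->4.5, |5|->7.5, |7|->10, |1|->1, |8|->11.5, |5|->7.5, |2|->2.5, |8|->11.5, |4|->6
Step 3: Attach original signs; sum ranks with positive sign and with negative sign.
W+ = 9 + 4.5 + 10 + 2.5 = 26
W- = 2.5 + 4.5 + 7.5 + 1 + 11.5 + 7.5 + 11.5 + 6 = 52
(Check: W+ + W- = 78 should equal n(n+1)/2 = 78.)
Step 4: Test statistic W = min(W+, W-) = 26.
Step 5: Ties in |d|, so use the tie-corrected normal approximation.
        E[W] = n(n+1)/4 = 12*13/4 = 39.
        Tie groups: |d|=2 (t=2), |d|=3 (t=2), |d|=5 (t=2), |d|=8 (t=2); sum(t^3 - t) = 24.
        Var[W] = n(n+1)(2n+1)/24 - sum(t^3-t)/48 = 3900/24 - 24/48 = 162.
        z = (W - E[W]) / sqrt(Var[W]) = (26 - 39) / 12.7279 = -1.0214.
        Two-sided p = 2*Phi(z) = 0.307076.
Step 6: alpha = 0.05. fail to reject H0.

W+ = 26, W- = 52, W = min = 26, p = 0.307076, fail to reject H0.


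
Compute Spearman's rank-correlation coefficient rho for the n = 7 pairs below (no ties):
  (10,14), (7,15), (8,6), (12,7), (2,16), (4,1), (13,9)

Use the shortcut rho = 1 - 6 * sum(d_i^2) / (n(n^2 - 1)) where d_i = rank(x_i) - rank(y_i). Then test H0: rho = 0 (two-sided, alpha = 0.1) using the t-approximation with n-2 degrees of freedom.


Step 1: Rank x and y separately (midranks; no ties here).
rank(x): 10->5, 7->3, 8->4, 12->6, 2->1, 4->2, 13->7
rank(y): 14->5, 15->6, 6->2, 7->3, 16->7, 1->1, 9->4
Step 2: d_i = R_x(i) - R_y(i); compute d_i^2.
  (5-5)^2=0, (3-6)^2=9, (4-2)^2=4, (6-3)^2=9, (1-7)^2=36, (2-1)^2=1, (7-4)^2=9
sum(d^2) = 68.
Step 3: rho = 1 - 6*68 / (7*(7^2 - 1)) = 1 - 408/336 = -0.214286.
Step 4: Under H0, t = rho * sqrt((n-2)/(1-rho^2)) = -0.4906 ~ t(5).
Step 5: Two-sided p-value from the t-distribution with 5 df = 0.644512.
Step 6: alpha = 0.1. fail to reject H0.

rho = -0.2143, p = 0.644512, fail to reject H0 at alpha = 0.1.
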